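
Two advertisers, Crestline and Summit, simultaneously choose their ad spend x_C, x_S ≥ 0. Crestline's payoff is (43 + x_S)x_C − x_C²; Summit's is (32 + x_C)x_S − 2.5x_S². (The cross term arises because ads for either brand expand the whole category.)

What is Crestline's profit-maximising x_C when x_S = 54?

48.5

Expanding Crestline's payoff: 43x_C + x_Sx_C − x_C².
∂π/∂x_C = 43 + x_S − 2x_C = 0, so x_C = 21.5 + 0.5x_S.
At x_S = 54: x_C = 21.5 + 0.5·54 = 48.5.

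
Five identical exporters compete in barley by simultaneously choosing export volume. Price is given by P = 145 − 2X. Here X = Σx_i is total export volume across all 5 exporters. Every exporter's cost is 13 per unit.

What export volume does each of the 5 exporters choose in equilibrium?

A representative exporter's profit is π_i = x_i(145 − 2X) − 13x_i, with X = x_i + Σ_{j≠i} x_j.
First-order condition: 132 − 4x_i − 2Σ_{j≠i} x_j = 0.
In a symmetric equilibrium every exporter chooses the same x, so Σ_{j≠i} x_j = 4x. The condition becomes 132 − 12x = 0, giving x = 132/12 = 11.

11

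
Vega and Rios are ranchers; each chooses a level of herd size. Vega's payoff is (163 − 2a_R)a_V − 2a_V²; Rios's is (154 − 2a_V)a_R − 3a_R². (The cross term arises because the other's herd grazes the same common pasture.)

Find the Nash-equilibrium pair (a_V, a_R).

Expanding Vega's payoff: 163a_V − 2a_Ra_V − 2a_V².
∂π/∂a_V = 163 − 2a_R − 4a_V = 0, so a_V = 40.75 − 0.5a_R.
Likewise for Rios: a_R = 77/3 − (1/3)a_V.
Plugging a_R into Vega's best response: a_V = 40.75 − 0.5(77/3 − (1/3)a_V) ⇒ (5/6)a_V = 335/12, so a_V = 33.5.
Then a_R = 77/3 − (1/3)·33.5 = 14.5.

33.5, 14.5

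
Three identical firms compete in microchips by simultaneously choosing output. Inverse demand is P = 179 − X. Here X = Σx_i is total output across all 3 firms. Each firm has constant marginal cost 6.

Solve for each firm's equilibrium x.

A representative firm's profit is π_i = x_i(179 − X) − 6x_i, with X = x_i + Σ_{j≠i} x_j.
First-order condition: 173 − 2x_i − Σ_{j≠i} x_j = 0.
With identical firms, set every x_j = x: then 173 − 2x − 2x = 0, i.e. x = 173/4 = 43.25.

43.25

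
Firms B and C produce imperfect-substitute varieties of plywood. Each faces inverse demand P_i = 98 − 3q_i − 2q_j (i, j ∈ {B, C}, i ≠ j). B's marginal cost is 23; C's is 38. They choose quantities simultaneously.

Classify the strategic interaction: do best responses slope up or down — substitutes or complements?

Firm B's profit: π = q_B(98 − 3q_B − 2q_C) − 23q_B.
∂π/∂q_B = 75 − 6q_B − 2q_C = 0 ⇒ q_B = 12.5 − (1/3)q_C.
The best-response slope dq_B/dq_C = −1/3 < 0: the reaction function is downward-sloping, so the choices are strategic substitutes.

strategic substitutes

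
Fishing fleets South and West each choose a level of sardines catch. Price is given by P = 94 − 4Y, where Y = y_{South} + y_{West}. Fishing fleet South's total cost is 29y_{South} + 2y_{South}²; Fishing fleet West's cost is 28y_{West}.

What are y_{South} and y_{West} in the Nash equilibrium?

Fishing fleet South's profit: π = y_{South}(94 − 4(y_{South} + y_{West})) − 29y_{South} − 2y_{South}².
∂π/∂y_{South} = 65 − 12y_{South} − 4y_{West} = 0, so y_{South} = 65/12 − (1/3)y_{West}.
For West: ∂π/∂y_{West} = 66 − 8y_{West} − 4y_{South} = 0 ⇒ y_{West} = 8.25 − 0.5y_{South}.
Solving the two reaction functions simultaneously: (1 − (−1/3)(−0.5))y_{South} = 65/12 − (1/3)·8.25, so (5/6)y_{South} = 8/3 and y_{South} = 3.2.
Then y_{West} = 8.25 − 0.5·3.2 = 6.65.

3.2, 6.65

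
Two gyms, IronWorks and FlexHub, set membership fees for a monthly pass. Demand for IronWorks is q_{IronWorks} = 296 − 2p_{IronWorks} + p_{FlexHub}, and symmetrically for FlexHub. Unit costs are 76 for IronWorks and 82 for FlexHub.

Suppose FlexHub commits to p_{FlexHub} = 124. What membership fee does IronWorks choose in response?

143

IronWorks's profit: π = (p_{IronWorks} − 76)(296 − 2p_{IronWorks} + p_{FlexHub}).
∂π/∂p_{IronWorks} = 448 − 4p_{IronWorks} + p_{FlexHub} = 0 ⇒ p_{IronWorks} = 112 + 0.25p_{FlexHub}.
At p_{FlexHub} = 124: p_{IronWorks} = 112 + 0.25·124 = 143.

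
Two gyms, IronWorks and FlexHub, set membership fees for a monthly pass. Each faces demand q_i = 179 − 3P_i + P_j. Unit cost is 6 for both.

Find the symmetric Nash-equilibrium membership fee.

IronWorks's profit: π = (P_{IronWorks} − 6)(179 − 3P_{IronWorks} + P_{FlexHub}).
∂π/∂P_{IronWorks} = 197 − 6P_{IronWorks} + P_{FlexHub} = 0 ⇒ P_{IronWorks} = 197/6 + (1/6)P_{FlexHub}.
By symmetry P_{FlexHub} = P_{IronWorks}; substituting into the reaction function, (5/6)P_{IronWorks} = 197/6 and P_{IronWorks} = 39.4.

39.4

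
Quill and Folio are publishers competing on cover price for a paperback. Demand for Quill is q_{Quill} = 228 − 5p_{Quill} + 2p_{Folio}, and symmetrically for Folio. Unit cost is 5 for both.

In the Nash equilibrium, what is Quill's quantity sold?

133.125

Quill's profit: π = (p_{Quill} − 5)(228 − 5p_{Quill} + 2p_{Folio}).
∂π/∂p_{Quill} = 253 − 10p_{Quill} + 2p_{Folio} = 0 ⇒ p_{Quill} = 25.3 + 0.2p_{Folio}.
The game is symmetric, so in equilibrium p_{Folio} = p_{Quill}: the reaction function gives 0.8p_{Quill} = 25.3, hence p_{Quill} = 31.625.
q_{Quill} = 228 − 5·31.625 + 2·31.625 = 133.125.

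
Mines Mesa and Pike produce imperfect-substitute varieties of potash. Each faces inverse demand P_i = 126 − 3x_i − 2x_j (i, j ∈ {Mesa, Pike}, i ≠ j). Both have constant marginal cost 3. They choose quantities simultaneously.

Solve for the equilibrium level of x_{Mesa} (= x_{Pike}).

Mine Mesa's profit: π = x_{Mesa}(126 − 3x_{Mesa} − 2x_{Pike}) − 3x_{Mesa}.
∂π/∂x_{Mesa} = 123 − 6x_{Mesa} − 2x_{Pike} = 0 ⇒ x_{Mesa} = 20.5 − (1/3)x_{Pike}.
By symmetry x_{Pike} = x_{Mesa}; substituting into the reaction function, (4/3)x_{Mesa} = 20.5 and x_{Mesa} = 15.375.

15.375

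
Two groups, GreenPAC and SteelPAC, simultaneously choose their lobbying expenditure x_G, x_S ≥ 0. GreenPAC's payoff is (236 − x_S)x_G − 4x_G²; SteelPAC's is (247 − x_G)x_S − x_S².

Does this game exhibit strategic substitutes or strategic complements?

Expanding GreenPAC's payoff: 236x_G − x_Sx_G − 4x_G².
∂π/∂x_G = 236 − x_S − 8x_G = 0, so x_G = 29.5 − 0.125x_S.
The best-response slope dx_G/dx_S = −0.125 < 0: the reaction function is downward-sloping, so the choices are strategic substitutes.

strategic substitutes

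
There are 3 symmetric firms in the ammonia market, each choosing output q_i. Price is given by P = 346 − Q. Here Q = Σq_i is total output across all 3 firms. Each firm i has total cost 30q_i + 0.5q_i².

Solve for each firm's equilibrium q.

A representative firm's profit is π_i = q_i(346 − Q) − 30q_i − 0.5q_i², with Q = q_i + Σ_{j≠i} q_j.
First-order condition: 316 − 3q_i − Σ_{j≠i} q_j = 0.
With identical firms, set every q_j = q: then 316 − 3q − 2q = 0, i.e. q = 316/5 = 63.2.

63.2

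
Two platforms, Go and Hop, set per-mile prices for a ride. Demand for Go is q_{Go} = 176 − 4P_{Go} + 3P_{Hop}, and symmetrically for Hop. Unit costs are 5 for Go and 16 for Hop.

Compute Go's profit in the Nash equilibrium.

5358.24

Go's profit: π = (P_{Go} − 5)(176 − 4P_{Go} + 3P_{Hop}).
∂π/∂P_{Go} = 196 − 8P_{Go} + 3P_{Hop} = 0 ⇒ P_{Go} = 24.5 + 0.375P_{Hop}.
Similarly P_{Hop} = 30 + 0.375P_{Go}.
Substituting the second reaction function into the first: P_{Go} = 24.5 + 0.375(30 + 0.375P_{Go}), which gives (55/64)P_{Go} = 35.75 ⇒ P_{Go} = 41.6.
Then P_{Hop} = 30 + 0.375·41.6 = 45.6.
q_{Go} = 176 − 4·41.6 + 3·45.6 = 146.4.
Profit = (41.6 − 5)·146.4 = 5358.24.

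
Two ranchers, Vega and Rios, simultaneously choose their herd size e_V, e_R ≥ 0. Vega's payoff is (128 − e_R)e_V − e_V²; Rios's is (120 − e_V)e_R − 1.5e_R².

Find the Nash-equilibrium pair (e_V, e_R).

52.8, 22.4

Expanding Vega's payoff: 128e_V − e_Re_V − e_V².
∂π/∂e_V = 128 − e_R − 2e_V = 0, so e_V = 64 − 0.5e_R.
Likewise for Rios: e_R = 40 − (1/3)e_V.
Solving the two reaction functions simultaneously: (1 − (−0.5)(−1/3))e_V = 64 − 0.5·40, so (5/6)e_V = 44 and e_V = 52.8.
Then e_R = 40 − (1/3)·52.8 = 22.4.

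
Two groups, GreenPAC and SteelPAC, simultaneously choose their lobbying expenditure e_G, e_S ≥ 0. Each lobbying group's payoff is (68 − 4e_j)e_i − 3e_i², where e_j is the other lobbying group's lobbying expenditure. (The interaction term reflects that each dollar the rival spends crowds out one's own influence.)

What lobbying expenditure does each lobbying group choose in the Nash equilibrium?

6.8

GreenPAC's payoff is (68 − 4e_S)e_G − 3e_G².
∂π/∂e_G = 68 − 4e_S − 6e_G = 0, so e_G = 34/3 − (2/3)e_S.
The game is symmetric, so in equilibrium e_S = e_G: the reaction function gives (5/3)e_G = 34/3, hence e_G = 6.8.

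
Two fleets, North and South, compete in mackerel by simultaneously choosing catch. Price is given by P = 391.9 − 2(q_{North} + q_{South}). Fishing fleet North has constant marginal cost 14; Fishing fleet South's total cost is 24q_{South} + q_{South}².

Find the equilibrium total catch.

Fishing fleet North's profit: π = q_{North}(391.9 − 2(q_{North} + q_{South})) − 14q_{North}.
∂π/∂q_{North} = 377.9 − 4q_{North} − 2q_{South} = 0, so q_{North} = 94.475 − 0.5q_{South}.
For South: ∂π/∂q_{South} = 367.9 − 6q_{South} − 2q_{North} = 0 ⇒ q_{South} = 3679/60 − (1/3)q_{North}.
Substituting the second reaction function into the first: q_{North} = 94.475 − 0.5(3679/60 − (1/3)q_{North}), which gives (5/6)q_{North} = 3829/60 ⇒ q_{North} = 76.58.
Then q_{South} = 3679/60 − (1/3)·76.58 = 35.79.
Total catch: 76.58 + 35.79 = 112.37.

112.37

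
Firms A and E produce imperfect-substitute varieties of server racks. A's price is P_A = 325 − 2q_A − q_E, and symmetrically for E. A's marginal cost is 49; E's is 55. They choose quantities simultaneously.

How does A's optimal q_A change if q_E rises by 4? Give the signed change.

Firm A's profit: π = q_A(325 − 2q_A − q_E) − 49q_A.
∂π/∂q_A = 276 − 4q_A − q_E = 0 ⇒ q_A = 69 − 0.25q_E.
The reaction-function slope is −0.25, so a 4-unit rise in q_E moves q_A by −0.25 × 4 = −1. A's best response falls — the actions are strategic substitutes.

-1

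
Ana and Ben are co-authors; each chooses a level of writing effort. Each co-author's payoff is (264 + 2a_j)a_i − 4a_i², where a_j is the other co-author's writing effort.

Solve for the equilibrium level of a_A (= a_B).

Ana's payoff is (264 + 2a_B)a_A − 4a_A².
∂π/∂a_A = 264 + 2a_B − 8a_A = 0, so a_A = 33 + 0.25a_B.
Setting a_A = a_B in the reaction function: a_A = 33 + 0.25a_A, so a_A = 33 / 0.75 = 44.

44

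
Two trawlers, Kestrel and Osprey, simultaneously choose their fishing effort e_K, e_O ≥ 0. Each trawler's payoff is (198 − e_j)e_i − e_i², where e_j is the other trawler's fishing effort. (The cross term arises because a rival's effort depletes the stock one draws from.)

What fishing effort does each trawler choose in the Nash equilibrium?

66

Kestrel's payoff is (198 − e_O)e_K − e_K².
∂π/∂e_K = 198 − e_O − 2e_K = 0, so e_K = 99 − 0.5e_O.
Setting e_K = e_O in the reaction function: e_K = 99 − 0.5e_K, so e_K = 99 / 1.5 = 66.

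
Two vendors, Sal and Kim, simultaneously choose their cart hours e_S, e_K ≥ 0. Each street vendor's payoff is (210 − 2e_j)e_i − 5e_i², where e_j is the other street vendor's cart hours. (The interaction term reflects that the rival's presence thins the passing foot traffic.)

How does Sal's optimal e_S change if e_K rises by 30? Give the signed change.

-6

Sal's payoff is (210 − 2e_K)e_S − 5e_S².
∂π/∂e_S = 210 − 2e_K − 10e_S = 0, so e_S = 21 − 0.2e_K.
The reaction-function slope is −0.2, so a 30-unit rise in e_K moves e_S by −0.2 × 30 = −6. Sal's best response falls — the actions are strategic substitutes.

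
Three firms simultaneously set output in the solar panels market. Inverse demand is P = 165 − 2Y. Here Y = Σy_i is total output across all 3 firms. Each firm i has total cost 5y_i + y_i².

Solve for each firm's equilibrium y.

A representative firm's profit is π_i = y_i(165 − 2Y) − 5y_i − y_i², with Y = y_i + Σ_{j≠i} y_j.
First-order condition: 160 − 6y_i − 2Σ_{j≠i} y_j = 0.
Imposing symmetry (y_j = y for all j) turns Σ_{j≠i} y_j into 2y, so 160 = 10y and y = 16.

16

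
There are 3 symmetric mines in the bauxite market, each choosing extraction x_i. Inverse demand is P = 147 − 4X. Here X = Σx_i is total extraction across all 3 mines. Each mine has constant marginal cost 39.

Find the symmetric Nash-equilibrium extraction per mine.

6.75

A representative mine's profit is π_i = x_i(147 − 4X) − 39x_i, with X = x_i + Σ_{j≠i} x_j.
First-order condition: 108 − 8x_i − 4Σ_{j≠i} x_j = 0.
In a symmetric equilibrium every mine chooses the same x, so Σ_{j≠i} x_j = 2x. The condition becomes 108 − 16x = 0, giving x = 108/16 = 6.75.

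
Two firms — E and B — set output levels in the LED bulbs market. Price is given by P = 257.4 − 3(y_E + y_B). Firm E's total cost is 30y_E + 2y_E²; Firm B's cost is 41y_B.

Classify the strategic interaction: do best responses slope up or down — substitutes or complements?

Firm E's profit: π = y_E(257.4 − 3(y_E + y_B)) − 30y_E − 2y_E².
∂π/∂y_E = 227.4 − 10y_E − 3y_B = 0, so y_E = 22.74 − 0.3y_B.
The best-response slope dy_E/dy_B = −0.3 < 0: the reaction function is downward-sloping, so the choices are strategic substitutes.

strategic substitutes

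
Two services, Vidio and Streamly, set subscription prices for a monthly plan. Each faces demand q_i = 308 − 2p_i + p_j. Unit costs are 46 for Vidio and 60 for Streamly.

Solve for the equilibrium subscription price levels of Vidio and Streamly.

Vidio's profit: π = (p_{Vidio} − 46)(308 − 2p_{Vidio} + p_{Streamly}).
∂π/∂p_{Vidio} = 400 − 4p_{Vidio} + p_{Streamly} = 0 ⇒ p_{Vidio} = 100 + 0.25p_{Streamly}.
Similarly p_{Streamly} = 107 + 0.25p_{Vidio}.
Substituting the second reaction function into the first: p_{Vidio} = 100 + 0.25(107 + 0.25p_{Vidio}), which gives 0.9375p_{Vidio} = 126.75 ⇒ p_{Vidio} = 135.2.
Then p_{Streamly} = 107 + 0.25·135.2 = 140.8.

135.2, 140.8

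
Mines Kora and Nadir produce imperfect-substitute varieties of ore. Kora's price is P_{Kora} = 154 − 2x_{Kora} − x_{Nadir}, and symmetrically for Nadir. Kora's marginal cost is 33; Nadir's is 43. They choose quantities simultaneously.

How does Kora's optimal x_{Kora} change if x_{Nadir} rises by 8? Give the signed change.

Mine Kora's profit: π = x_{Kora}(154 − 2x_{Kora} − x_{Nadir}) − 33x_{Kora}.
∂π/∂x_{Kora} = 121 − 4x_{Kora} − x_{Nadir} = 0 ⇒ x_{Kora} = 30.25 − 0.25x_{Nadir}.
The reaction-function slope is −0.25, so an 8-unit rise in x_{Nadir} moves x_{Kora} by −0.25 × 8 = −2. Kora's best response falls — the actions are strategic substitutes.

-2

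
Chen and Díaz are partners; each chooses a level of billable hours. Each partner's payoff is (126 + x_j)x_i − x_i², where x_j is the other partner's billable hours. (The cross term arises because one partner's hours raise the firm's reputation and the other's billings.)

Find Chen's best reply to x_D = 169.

147.5

Chen's payoff is (126 + x_D)x_C − x_C².
∂π/∂x_C = 126 + x_D − 2x_C = 0, so x_C = 63 + 0.5x_D.
At x_D = 169: x_C = 63 + 0.5·169 = 147.5.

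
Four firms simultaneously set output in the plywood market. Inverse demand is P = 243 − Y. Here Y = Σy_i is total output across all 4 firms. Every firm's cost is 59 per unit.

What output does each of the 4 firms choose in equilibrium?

36.8

A representative firm's profit is π_i = y_i(243 − Y) − 59y_i, with Y = y_i + Σ_{j≠i} y_j.
First-order condition: 184 − 2y_i − Σ_{j≠i} y_j = 0.
In a symmetric equilibrium every firm chooses the same y, so Σ_{j≠i} y_j = 3y. The condition becomes 184 − 5y = 0, giving y = 184/5 = 36.8.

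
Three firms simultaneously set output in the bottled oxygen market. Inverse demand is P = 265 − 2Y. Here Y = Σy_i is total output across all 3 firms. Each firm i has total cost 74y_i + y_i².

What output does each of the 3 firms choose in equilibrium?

19.1

A representative firm's profit is π_i = y_i(265 − 2Y) − 74y_i − y_i², with Y = y_i + Σ_{j≠i} y_j.
First-order condition: 191 − 6y_i − 2Σ_{j≠i} y_j = 0.
With identical firms, set every y_j = y: then 191 − 6y − 4y = 0, i.e. y = 191/10 = 19.1.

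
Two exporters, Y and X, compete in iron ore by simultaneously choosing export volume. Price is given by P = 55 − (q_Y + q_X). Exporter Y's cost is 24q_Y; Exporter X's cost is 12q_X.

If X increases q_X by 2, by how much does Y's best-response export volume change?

Exporter Y's profit: π = q_Y(55 − (q_Y + q_X)) − 24q_Y.
∂π/∂q_Y = 31 − 2q_Y − q_X = 0, so q_Y = 15.5 − 0.5q_X.
The reaction-function slope is −0.5, so a 2-unit rise in q_X moves q_Y by −0.5 × 2 = −1. Y's best response falls — the actions are strategic substitutes.

-1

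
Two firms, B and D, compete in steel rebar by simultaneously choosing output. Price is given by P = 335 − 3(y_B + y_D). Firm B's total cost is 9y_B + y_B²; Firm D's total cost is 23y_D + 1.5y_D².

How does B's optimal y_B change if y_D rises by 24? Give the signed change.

Firm B's profit: π = y_B(335 − 3(y_B + y_D)) − 9y_B − y_B².
∂π/∂y_B = 326 − 8y_B − 3y_D = 0, so y_B = 40.75 − 0.375y_D.
The reaction-function slope is −0.375, so a 24-unit rise in y_D moves y_B by −0.375 × 24 = −9. B's best response falls — the actions are strategic substitutes.

-9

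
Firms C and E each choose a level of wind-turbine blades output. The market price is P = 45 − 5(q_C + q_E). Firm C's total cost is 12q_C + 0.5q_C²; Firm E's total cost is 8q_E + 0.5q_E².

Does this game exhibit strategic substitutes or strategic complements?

Firm C's profit: π = q_C(45 − 5(q_C + q_E)) − 12q_C − 0.5q_C².
∂π/∂q_C = 33 − 11q_C − 5q_E = 0, so q_C = 3 − (5/11)q_E.
The best-response slope dq_C/dq_E = −5/11 < 0: the reaction function is downward-sloping, so the choices are strategic substitutes.

strategic substitutes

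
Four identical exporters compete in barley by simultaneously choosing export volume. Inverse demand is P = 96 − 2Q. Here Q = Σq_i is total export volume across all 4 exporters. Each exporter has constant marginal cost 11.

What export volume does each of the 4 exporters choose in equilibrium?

8.5

A representative exporter's profit is π_i = q_i(96 − 2Q) − 11q_i, with Q = q_i + Σ_{j≠i} q_j.
First-order condition: 85 − 4q_i − 2Σ_{j≠i} q_j = 0.
With identical exporters, set every q_j = q: then 85 − 4q − 6q = 0, i.e. q = 85/10 = 8.5.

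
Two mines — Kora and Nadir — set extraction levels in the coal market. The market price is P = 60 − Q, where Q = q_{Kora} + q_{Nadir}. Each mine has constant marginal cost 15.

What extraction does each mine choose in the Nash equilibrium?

Mine Kora's profit: π = q_{Kora}(60 − (q_{Kora} + q_{Nadir})) − 15q_{Kora}.
∂π/∂q_{Kora} = 45 − 2q_{Kora} − q_{Nadir} = 0, so q_{Kora} = 22.5 − 0.5q_{Nadir}.
By symmetry q_{Nadir} = q_{Kora}; substituting into the reaction function, 1.5q_{Kora} = 22.5 and q_{Kora} = 15.

15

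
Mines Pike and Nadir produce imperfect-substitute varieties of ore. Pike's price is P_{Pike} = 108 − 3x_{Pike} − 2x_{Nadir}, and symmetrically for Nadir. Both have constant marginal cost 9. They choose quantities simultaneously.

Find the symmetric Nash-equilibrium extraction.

12.375

Mine Pike's profit: π = x_{Pike}(108 − 3x_{Pike} − 2x_{Nadir}) − 9x_{Pike}.
∂π/∂x_{Pike} = 99 − 6x_{Pike} − 2x_{Nadir} = 0 ⇒ x_{Pike} = 16.5 − (1/3)x_{Nadir}.
Setting x_{Pike} = x_{Nadir} in the reaction function: x_{Pike} = 16.5 − (1/3)x_{Pike}, so x_{Pike} = 16.5 / (4/3) = 12.375.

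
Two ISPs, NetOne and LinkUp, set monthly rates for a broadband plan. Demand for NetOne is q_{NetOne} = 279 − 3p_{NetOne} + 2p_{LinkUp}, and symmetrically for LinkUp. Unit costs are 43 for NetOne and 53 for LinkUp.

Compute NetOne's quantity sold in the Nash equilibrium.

182.625

NetOne's profit: π = (p_{NetOne} − 43)(279 − 3p_{NetOne} + 2p_{LinkUp}).
∂π/∂p_{NetOne} = 408 − 6p_{NetOne} + 2p_{LinkUp} = 0 ⇒ p_{NetOne} = 68 + (1/3)p_{LinkUp}.
Similarly p_{LinkUp} = 73 + (1/3)p_{NetOne}.
Solving the two reaction functions simultaneously: (1 − (1/3)(1/3))p_{NetOne} = 68 + (1/3)·73, so (8/9)p_{NetOne} = 277/3 and p_{NetOne} = 103.875.
Then p_{LinkUp} = 73 + (1/3)·103.875 = 107.625.
q_{NetOne} = 279 − 3·103.875 + 2·107.625 = 182.625.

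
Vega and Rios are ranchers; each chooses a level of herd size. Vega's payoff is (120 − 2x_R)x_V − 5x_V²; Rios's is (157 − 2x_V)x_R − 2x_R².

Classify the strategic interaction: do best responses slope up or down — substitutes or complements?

strategic substitutes

Expanding Vega's payoff: 120x_V − 2x_Rx_V − 5x_V².
∂π/∂x_V = 120 − 2x_R − 10x_V = 0, so x_V = 12 − 0.2x_R.
The best-response slope dx_V/dx_R = −0.2 < 0: the reaction function is downward-sloping, so the choices are strategic substitutes.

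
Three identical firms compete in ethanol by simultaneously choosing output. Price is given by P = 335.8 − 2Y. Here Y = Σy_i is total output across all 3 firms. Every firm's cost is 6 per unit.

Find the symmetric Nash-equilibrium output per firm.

41.225

A representative firm's profit is π_i = y_i(335.8 − 2Y) − 6y_i, with Y = y_i + Σ_{j≠i} y_j.
First-order condition: 329.8 − 4y_i − 2Σ_{j≠i} y_j = 0.
Imposing symmetry (y_j = y for all j) turns Σ_{j≠i} y_j into 2y, so 329.8 = 8y and y = 41.225.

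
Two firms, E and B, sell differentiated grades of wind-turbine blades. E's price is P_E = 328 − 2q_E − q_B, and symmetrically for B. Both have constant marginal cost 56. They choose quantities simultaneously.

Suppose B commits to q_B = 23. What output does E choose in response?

62.25

Firm E's profit: π = q_E(328 − 2q_E − q_B) − 56q_E.
∂π/∂q_E = 272 − 4q_E − q_B = 0 ⇒ q_E = 68 − 0.25q_B.
At q_B = 23: q_E = 68 − 0.25·23 = 62.25.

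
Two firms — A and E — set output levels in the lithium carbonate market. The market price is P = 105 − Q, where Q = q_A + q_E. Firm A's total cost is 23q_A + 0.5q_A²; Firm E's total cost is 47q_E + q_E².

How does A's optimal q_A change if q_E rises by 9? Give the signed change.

Firm A's profit: π = q_A(105 − (q_A + q_E)) − 23q_A − 0.5q_A².
∂π/∂q_A = 82 − 3q_A − q_E = 0, so q_A = 82/3 − (1/3)q_E.
The reaction-function slope is −1/3, so a 9-unit rise in q_E moves q_A by −1/3 × 9 = −3. A's best response falls — the actions are strategic substitutes.

-3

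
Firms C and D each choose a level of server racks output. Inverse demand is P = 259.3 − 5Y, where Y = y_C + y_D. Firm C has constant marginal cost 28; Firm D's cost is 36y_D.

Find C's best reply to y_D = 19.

13.63

Firm C's profit: π = y_C(259.3 − 5(y_C + y_D)) − 28y_C.
∂π/∂y_C = 231.3 − 10y_C − 5y_D = 0, so y_C = 23.13 − 0.5y_D.
At y_D = 19: y_C = 23.13 − 0.5·19 = 13.63.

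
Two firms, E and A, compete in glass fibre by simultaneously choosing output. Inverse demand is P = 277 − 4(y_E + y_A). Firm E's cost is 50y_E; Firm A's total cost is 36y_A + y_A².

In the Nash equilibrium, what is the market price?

Firm E's profit: π = y_E(277 − 4(y_E + y_A)) − 50y_E.
∂π/∂y_E = 227 − 8y_E − 4y_A = 0, so y_E = 28.375 − 0.5y_A.
For A: ∂π/∂y_A = 241 − 10y_A − 4y_E = 0 ⇒ y_A = 24.1 − 0.4y_E.
Plugging y_A into E's best response: y_E = 28.375 − 0.5(24.1 − 0.4y_E) ⇒ 0.8y_E = 16.325, so y_E = 653/32.
Then y_A = 24.1 − 0.4·(653/32) = 15.9375.
Equilibrium price: P = 277 − 4·(1163/32) = 131.625.

131.625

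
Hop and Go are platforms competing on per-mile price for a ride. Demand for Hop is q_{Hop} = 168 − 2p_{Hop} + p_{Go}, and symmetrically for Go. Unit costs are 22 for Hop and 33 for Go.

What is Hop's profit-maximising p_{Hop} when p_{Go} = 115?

81.75

Hop's profit: π = (p_{Hop} − 22)(168 − 2p_{Hop} + p_{Go}).
∂π/∂p_{Hop} = 212 − 4p_{Hop} + p_{Go} = 0 ⇒ p_{Hop} = 53 + 0.25p_{Go}.
At p_{Go} = 115: p_{Hop} = 53 + 0.25·115 = 81.75.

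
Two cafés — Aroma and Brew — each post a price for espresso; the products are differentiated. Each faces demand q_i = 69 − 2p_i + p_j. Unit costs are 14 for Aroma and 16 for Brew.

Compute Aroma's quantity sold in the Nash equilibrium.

37.2

Aroma's profit: π = (p_{Aroma} − 14)(69 − 2p_{Aroma} + p_{Brew}).
∂π/∂p_{Aroma} = 97 − 4p_{Aroma} + p_{Brew} = 0 ⇒ p_{Aroma} = 24.25 + 0.25p_{Brew}.
Similarly p_{Brew} = 25.25 + 0.25p_{Aroma}.
Plugging p_{Brew} into Aroma's best response: p_{Aroma} = 24.25 + 0.25(25.25 + 0.25p_{Aroma}) ⇒ 0.9375p_{Aroma} = 30.5625, so p_{Aroma} = 32.6.
Then p_{Brew} = 25.25 + 0.25·32.6 = 33.4.
q_{Aroma} = 69 − 2·32.6 + 33.4 = 37.2.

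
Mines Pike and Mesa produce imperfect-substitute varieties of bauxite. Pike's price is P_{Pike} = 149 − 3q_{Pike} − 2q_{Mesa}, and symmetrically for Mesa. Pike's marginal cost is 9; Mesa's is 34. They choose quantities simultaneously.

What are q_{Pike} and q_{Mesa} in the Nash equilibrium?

Mine Pike's profit: π = q_{Pike}(149 − 3q_{Pike} − 2q_{Mesa}) − 9q_{Pike}.
∂π/∂q_{Pike} = 140 − 6q_{Pike} − 2q_{Mesa} = 0 ⇒ q_{Pike} = 70/3 − (1/3)q_{Mesa}.
Similarly q_{Mesa} = 115/6 − (1/3)q_{Pike}.
Plugging q_{Mesa} into Pike's best response: q_{Pike} = 70/3 − (1/3)(115/6 − (1/3)q_{Pike}) ⇒ (8/9)q_{Pike} = 305/18, so q_{Pike} = 19.0625.
Then q_{Mesa} = 115/6 − (1/3)·19.0625 = 12.8125.

19.0625, 12.8125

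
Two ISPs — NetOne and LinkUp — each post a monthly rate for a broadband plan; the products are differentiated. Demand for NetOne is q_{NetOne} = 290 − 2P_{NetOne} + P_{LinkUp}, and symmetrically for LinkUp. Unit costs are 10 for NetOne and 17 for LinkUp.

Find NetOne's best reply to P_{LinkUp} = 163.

118.25

NetOne's profit: π = (P_{NetOne} − 10)(290 − 2P_{NetOne} + P_{LinkUp}).
∂π/∂P_{NetOne} = 310 − 4P_{NetOne} + P_{LinkUp} = 0 ⇒ P_{NetOne} = 77.5 + 0.25P_{LinkUp}.
At P_{LinkUp} = 163: P_{NetOne} = 77.5 + 0.25·163 = 118.25.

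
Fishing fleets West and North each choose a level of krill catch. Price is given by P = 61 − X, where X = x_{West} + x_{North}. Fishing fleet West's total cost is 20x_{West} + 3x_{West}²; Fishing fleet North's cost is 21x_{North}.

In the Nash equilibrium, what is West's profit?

Fishing fleet West's profit: π = x_{West}(61 − (x_{West} + x_{North})) − 20x_{West} − 3x_{West}².
∂π/∂x_{West} = 41 − 8x_{West} − x_{North} = 0, so x_{West} = 5.125 − 0.125x_{North}.
For North: ∂π/∂x_{North} = 40 − 2x_{North} − x_{West} = 0 ⇒ x_{North} = 20 − 0.5x_{West}.
Plugging x_{North} into West's best response: x_{West} = 5.125 − 0.125(20 − 0.5x_{West}) ⇒ 0.9375x_{West} = 2.625, so x_{West} = 2.8.
Then x_{North} = 20 − 0.5·2.8 = 18.6.
Price P = 61 − 21.4 = 39.6.
West's profit: (39.6 − 20)·2.8 − 3(2.8)² = 31.36.

31.36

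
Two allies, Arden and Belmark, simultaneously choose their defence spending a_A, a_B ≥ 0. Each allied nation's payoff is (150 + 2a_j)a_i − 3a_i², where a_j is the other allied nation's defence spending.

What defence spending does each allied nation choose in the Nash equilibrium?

37.5

Arden's payoff is (150 + 2a_B)a_A − 3a_A².
∂π/∂a_A = 150 + 2a_B − 6a_A = 0, so a_A = 25 + (1/3)a_B.
The game is symmetric, so in equilibrium a_B = a_A: the reaction function gives (2/3)a_A = 25, hence a_A = 37.5.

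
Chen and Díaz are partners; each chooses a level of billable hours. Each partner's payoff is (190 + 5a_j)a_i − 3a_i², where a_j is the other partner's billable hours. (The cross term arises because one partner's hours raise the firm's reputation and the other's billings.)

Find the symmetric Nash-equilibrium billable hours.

Chen's payoff is (190 + 5a_D)a_C − 3a_C².
∂π/∂a_C = 190 + 5a_D − 6a_C = 0, so a_C = 95/3 + (5/6)a_D.
By symmetry a_D = a_C; substituting into the reaction function, (1/6)a_C = 95/3 and a_C = 190.

190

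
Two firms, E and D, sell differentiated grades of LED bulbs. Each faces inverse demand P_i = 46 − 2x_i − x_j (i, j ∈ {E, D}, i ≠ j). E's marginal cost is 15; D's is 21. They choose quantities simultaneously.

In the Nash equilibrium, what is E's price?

Firm E's profit: π = x_E(46 − 2x_E − x_D) − 15x_E.
∂π/∂x_E = 31 − 4x_E − x_D = 0 ⇒ x_E = 7.75 − 0.25x_D.
Similarly x_D = 6.25 − 0.25x_E.
Substituting the second reaction function into the first: x_E = 7.75 − 0.25(6.25 − 0.25x_E), which gives 0.9375x_E = 6.1875 ⇒ x_E = 6.6.
Then x_D = 6.25 − 0.25·6.6 = 4.6.
P_E = 46 − 2·6.6 − 4.6 = 28.2.

28.2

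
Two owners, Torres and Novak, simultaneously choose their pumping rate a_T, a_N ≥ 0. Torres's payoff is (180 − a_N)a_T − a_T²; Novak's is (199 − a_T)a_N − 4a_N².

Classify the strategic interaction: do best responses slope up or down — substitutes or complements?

Expanding Torres's payoff: 180a_T − a_Na_T − a_T².
∂π/∂a_T = 180 − a_N − 2a_T = 0, so a_T = 90 − 0.5a_N.
The best-response slope da_T/da_N = −0.5 < 0: the reaction function is downward-sloping, so the choices are strategic substitutes.

strategic substitutes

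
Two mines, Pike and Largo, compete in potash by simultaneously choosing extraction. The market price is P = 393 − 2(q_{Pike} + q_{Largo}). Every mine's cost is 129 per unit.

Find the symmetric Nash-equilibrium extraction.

Mine Pike's profit: π = q_{Pike}(393 − 2(q_{Pike} + q_{Largo})) − 129q_{Pike}.
∂π/∂q_{Pike} = 264 − 4q_{Pike} − 2q_{Largo} = 0, so q_{Pike} = 66 − 0.5q_{Largo}.
Setting q_{Pike} = q_{Largo} in the reaction function: q_{Pike} = 66 − 0.5q_{Pike}, so q_{Pike} = 66 / 1.5 = 44.

44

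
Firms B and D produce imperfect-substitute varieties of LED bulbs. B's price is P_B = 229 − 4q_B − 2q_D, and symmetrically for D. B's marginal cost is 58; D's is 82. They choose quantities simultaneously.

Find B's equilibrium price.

Firm B's profit: π = q_B(229 − 4q_B − 2q_D) − 58q_B.
∂π/∂q_B = 171 − 8q_B − 2q_D = 0 ⇒ q_B = 21.375 − 0.25q_D.
Similarly q_D = 18.375 − 0.25q_B.
Plugging q_D into B's best response: q_B = 21.375 − 0.25(18.375 − 0.25q_B) ⇒ 0.9375q_B = 537/32, so q_B = 17.9.
Then q_D = 18.375 − 0.25·17.9 = 13.9.
P_B = 229 − 4·17.9 − 2·13.9 = 129.6.

129.6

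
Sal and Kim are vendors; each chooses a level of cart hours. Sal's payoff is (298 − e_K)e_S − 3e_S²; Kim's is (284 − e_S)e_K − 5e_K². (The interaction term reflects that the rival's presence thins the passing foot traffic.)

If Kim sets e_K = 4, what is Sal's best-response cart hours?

49

Expanding Sal's payoff: 298e_S − e_Ke_S − 3e_S².
∂π/∂e_S = 298 − e_K − 6e_S = 0, so e_S = 149/3 − (1/6)e_K.
At e_K = 4: e_S = 149/3 − (1/6)·4 = 49.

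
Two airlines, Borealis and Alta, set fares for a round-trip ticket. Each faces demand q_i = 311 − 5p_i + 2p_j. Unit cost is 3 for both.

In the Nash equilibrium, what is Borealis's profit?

Borealis's profit: π = (p_{Borealis} − 3)(311 − 5p_{Borealis} + 2p_{Alta}).
∂π/∂p_{Borealis} = 326 − 10p_{Borealis} + 2p_{Alta} = 0 ⇒ p_{Borealis} = 32.6 + 0.2p_{Alta}.
Setting p_{Borealis} = p_{Alta} in the reaction function: p_{Borealis} = 32.6 + 0.2p_{Borealis}, so p_{Borealis} = 32.6 / 0.8 = 40.75.
q_{Borealis} = 311 − 5·40.75 + 2·40.75 = 188.75.
Profit = (40.75 − 3)·188.75 = 7125.3125.

7125.3125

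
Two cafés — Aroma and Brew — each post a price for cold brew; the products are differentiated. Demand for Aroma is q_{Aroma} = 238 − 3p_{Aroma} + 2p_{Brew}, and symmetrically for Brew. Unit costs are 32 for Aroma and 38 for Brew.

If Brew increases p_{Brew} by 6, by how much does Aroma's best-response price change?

2

Aroma's profit: π = (p_{Aroma} − 32)(238 − 3p_{Aroma} + 2p_{Brew}).
∂π/∂p_{Aroma} = 334 − 6p_{Aroma} + 2p_{Brew} = 0 ⇒ p_{Aroma} = 167/3 + (1/3)p_{Brew}.
The reaction-function slope is 1/3, so a 6-unit rise in p_{Brew} moves p_{Aroma} by 1/3 × 6 = 2. Aroma's best response rises — the actions are strategic complements.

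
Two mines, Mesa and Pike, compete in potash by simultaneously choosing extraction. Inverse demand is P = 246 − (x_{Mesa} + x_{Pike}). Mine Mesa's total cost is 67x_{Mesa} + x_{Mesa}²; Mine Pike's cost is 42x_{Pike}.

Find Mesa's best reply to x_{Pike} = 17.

Mine Mesa's profit: π = x_{Mesa}(246 − (x_{Mesa} + x_{Pike})) − 67x_{Mesa} − x_{Mesa}².
∂π/∂x_{Mesa} = 179 − 4x_{Mesa} − x_{Pike} = 0, so x_{Mesa} = 44.75 − 0.25x_{Pike}.
At x_{Pike} = 17: x_{Mesa} = 44.75 − 0.25·17 = 40.5.

40.5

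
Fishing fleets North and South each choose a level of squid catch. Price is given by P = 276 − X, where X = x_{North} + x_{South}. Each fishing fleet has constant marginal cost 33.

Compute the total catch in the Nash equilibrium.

162

Fishing fleet North's profit: π = x_{North}(276 − (x_{North} + x_{South})) − 33x_{North}.
∂π/∂x_{North} = 243 − 2x_{North} − x_{South} = 0, so x_{North} = 121.5 − 0.5x_{South}.
The game is symmetric, so in equilibrium x_{South} = x_{North}: the reaction function gives 1.5x_{North} = 121.5, hence x_{North} = 81.
Total catch: 81 + 81 = 162.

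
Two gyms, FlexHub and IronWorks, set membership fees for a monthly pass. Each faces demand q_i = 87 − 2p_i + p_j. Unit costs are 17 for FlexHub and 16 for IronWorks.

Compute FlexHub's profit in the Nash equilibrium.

1076.48

FlexHub's profit: π = (p_{FlexHub} − 17)(87 − 2p_{FlexHub} + p_{IronWorks}).
∂π/∂p_{FlexHub} = 121 − 4p_{FlexHub} + p_{IronWorks} = 0 ⇒ p_{FlexHub} = 30.25 + 0.25p_{IronWorks}.
Similarly p_{IronWorks} = 29.75 + 0.25p_{FlexHub}.
Substituting the second reaction function into the first: p_{FlexHub} = 30.25 + 0.25(29.75 + 0.25p_{FlexHub}), which gives 0.9375p_{FlexHub} = 37.6875 ⇒ p_{FlexHub} = 40.2.
Then p_{IronWorks} = 29.75 + 0.25·40.2 = 39.8.
q_{FlexHub} = 87 − 2·40.2 + 39.8 = 46.4.
Profit = (40.2 − 17)·46.4 = 1076.48.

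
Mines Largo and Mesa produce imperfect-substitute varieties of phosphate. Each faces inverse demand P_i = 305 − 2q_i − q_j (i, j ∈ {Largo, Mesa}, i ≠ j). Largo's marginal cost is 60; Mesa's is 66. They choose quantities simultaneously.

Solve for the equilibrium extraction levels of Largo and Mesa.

49.4, 47.4

Mine Largo's profit: π = q_{Largo}(305 − 2q_{Largo} − q_{Mesa}) − 60q_{Largo}.
∂π/∂q_{Largo} = 245 − 4q_{Largo} − q_{Mesa} = 0 ⇒ q_{Largo} = 61.25 − 0.25q_{Mesa}.
Similarly q_{Mesa} = 59.75 − 0.25q_{Largo}.
Solving the two reaction functions simultaneously: (1 − (−0.25)(−0.25))q_{Largo} = 61.25 − 0.25·59.75, so 0.9375q_{Largo} = 46.3125 and q_{Largo} = 49.4.
Then q_{Mesa} = 59.75 − 0.25·49.4 = 47.4.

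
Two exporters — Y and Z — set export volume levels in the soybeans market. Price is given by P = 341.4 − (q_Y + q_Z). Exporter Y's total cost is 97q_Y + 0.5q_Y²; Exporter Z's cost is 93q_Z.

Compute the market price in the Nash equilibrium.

Exporter Y's profit: π = q_Y(341.4 − (q_Y + q_Z)) − 97q_Y − 0.5q_Y².
∂π/∂q_Y = 244.4 − 3q_Y − q_Z = 0, so q_Y = 1222/15 − (1/3)q_Z.
For Z: ∂π/∂q_Z = 248.4 − 2q_Z − q_Y = 0 ⇒ q_Z = 124.2 − 0.5q_Y.
Solving the two reaction functions simultaneously: (1 − (−1/3)(−0.5))q_Y = 1222/15 − (1/3)·124.2, so (5/6)q_Y = 601/15 and q_Y = 48.08.
Then q_Z = 124.2 − 0.5·48.08 = 100.16.
Equilibrium price: P = 341.4 − 148.24 = 193.16.

193.16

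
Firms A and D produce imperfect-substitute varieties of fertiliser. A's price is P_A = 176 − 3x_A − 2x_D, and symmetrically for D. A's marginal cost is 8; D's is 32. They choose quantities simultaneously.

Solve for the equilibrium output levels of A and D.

Firm A's profit: π = x_A(176 − 3x_A − 2x_D) − 8x_A.
∂π/∂x_A = 168 − 6x_A − 2x_D = 0 ⇒ x_A = 28 − (1/3)x_D.
Similarly x_D = 24 − (1/3)x_A.
Plugging x_D into A's best response: x_A = 28 − (1/3)(24 − (1/3)x_A) ⇒ (8/9)x_A = 20, so x_A = 22.5.
Then x_D = 24 − (1/3)·22.5 = 16.5.

22.5, 16.5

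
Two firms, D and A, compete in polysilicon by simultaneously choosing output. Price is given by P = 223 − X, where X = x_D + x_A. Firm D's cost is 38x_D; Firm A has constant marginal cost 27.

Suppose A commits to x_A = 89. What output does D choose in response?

48

Firm D's profit: π = x_D(223 − (x_D + x_A)) − 38x_D.
∂π/∂x_D = 185 − 2x_D − x_A = 0, so x_D = 92.5 − 0.5x_A.
At x_A = 89: x_D = 92.5 − 0.5·89 = 48.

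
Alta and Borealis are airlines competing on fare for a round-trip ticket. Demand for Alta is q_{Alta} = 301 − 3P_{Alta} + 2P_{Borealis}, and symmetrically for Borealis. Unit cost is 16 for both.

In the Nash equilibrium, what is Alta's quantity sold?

213.75

Alta's profit: π = (P_{Alta} − 16)(301 − 3P_{Alta} + 2P_{Borealis}).
∂π/∂P_{Alta} = 349 − 6P_{Alta} + 2P_{Borealis} = 0 ⇒ P_{Alta} = 349/6 + (1/3)P_{Borealis}.
Setting P_{Alta} = P_{Borealis} in the reaction function: P_{Alta} = 349/6 + (1/3)P_{Alta}, so P_{Alta} = (349/6) / (2/3) = 87.25.
q_{Alta} = 301 − 3·87.25 + 2·87.25 = 213.75.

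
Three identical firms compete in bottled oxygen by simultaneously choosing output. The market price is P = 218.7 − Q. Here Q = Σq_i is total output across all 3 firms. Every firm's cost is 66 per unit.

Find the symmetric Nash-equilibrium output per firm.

A representative firm's profit is π_i = q_i(218.7 − Q) − 66q_i, with Q = q_i + Σ_{j≠i} q_j.
First-order condition: 152.7 − 2q_i − Σ_{j≠i} q_j = 0.
Imposing symmetry (q_j = q for all j) turns Σ_{j≠i} q_j into 2q, so 152.7 = 4q and q = 38.175.

38.175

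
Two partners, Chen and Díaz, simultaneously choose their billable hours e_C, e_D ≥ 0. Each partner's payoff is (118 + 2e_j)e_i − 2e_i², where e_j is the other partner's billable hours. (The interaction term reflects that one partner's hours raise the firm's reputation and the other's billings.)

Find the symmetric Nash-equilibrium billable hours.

59

Chen's payoff is (118 + 2e_D)e_C − 2e_C².
∂π/∂e_C = 118 + 2e_D − 4e_C = 0, so e_C = 29.5 + 0.5e_D.
Setting e_C = e_D in the reaction function: e_C = 29.5 + 0.5e_C, so e_C = 29.5 / 0.5 = 59.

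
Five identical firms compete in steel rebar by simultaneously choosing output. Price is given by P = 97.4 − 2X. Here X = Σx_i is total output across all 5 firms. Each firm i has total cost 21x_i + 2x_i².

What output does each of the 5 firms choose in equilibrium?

A representative firm's profit is π_i = x_i(97.4 − 2X) − 21x_i − 2x_i², with X = x_i + Σ_{j≠i} x_j.
First-order condition: 76.4 − 8x_i − 2Σ_{j≠i} x_j = 0.
In a symmetric equilibrium every firm chooses the same x, so Σ_{j≠i} x_j = 4x. The condition becomes 76.4 − 16x = 0, giving x = 76.4/16 = 4.775.

4.775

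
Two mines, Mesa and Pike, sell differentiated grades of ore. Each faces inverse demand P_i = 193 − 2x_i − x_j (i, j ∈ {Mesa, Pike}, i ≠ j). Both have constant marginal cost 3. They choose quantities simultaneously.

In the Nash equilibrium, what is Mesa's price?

79

Mine Mesa's profit: π = x_{Mesa}(193 − 2x_{Mesa} − x_{Pike}) − 3x_{Mesa}.
∂π/∂x_{Mesa} = 190 − 4x_{Mesa} − x_{Pike} = 0 ⇒ x_{Mesa} = 47.5 − 0.25x_{Pike}.
The game is symmetric, so in equilibrium x_{Pike} = x_{Mesa}: the reaction function gives 1.25x_{Mesa} = 47.5, hence x_{Mesa} = 38.
P_{Mesa} = 193 − 2·38 − 38 = 79.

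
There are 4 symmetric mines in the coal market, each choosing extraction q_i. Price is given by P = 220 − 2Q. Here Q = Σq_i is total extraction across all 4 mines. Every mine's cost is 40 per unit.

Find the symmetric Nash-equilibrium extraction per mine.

18

A representative mine's profit is π_i = q_i(220 − 2Q) − 40q_i, with Q = q_i + Σ_{j≠i} q_j.
First-order condition: 180 − 4q_i − 2Σ_{j≠i} q_j = 0.
In a symmetric equilibrium every mine chooses the same q, so Σ_{j≠i} q_j = 3q. The condition becomes 180 − 10q = 0, giving q = 180/10 = 18.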